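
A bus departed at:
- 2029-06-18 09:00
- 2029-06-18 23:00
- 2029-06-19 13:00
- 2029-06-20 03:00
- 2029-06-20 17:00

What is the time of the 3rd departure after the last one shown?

Spacing: 14, 14, 14, 14 h — constant 14 h.
2029-06-20 17:00 + 14 h = 2029-06-21 07:00.
2029-06-21 07:00 + 14 h = 2029-06-21 21:00.
2029-06-21 21:00 + 14 h = 2029-06-22 11:00.

2029-06-22 11:00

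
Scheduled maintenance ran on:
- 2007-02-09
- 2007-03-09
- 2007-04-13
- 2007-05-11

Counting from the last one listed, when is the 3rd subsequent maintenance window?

2007-08-10

These are Fridays at 28- or 35-day spacing (28, 35, 28).
The pattern: 2nd Friday of the month.
2nd Friday of June 2007: 2007-06-08.
2nd Friday of July 2007: 2007-07-13.
2nd Friday of August 2007: 2007-08-10.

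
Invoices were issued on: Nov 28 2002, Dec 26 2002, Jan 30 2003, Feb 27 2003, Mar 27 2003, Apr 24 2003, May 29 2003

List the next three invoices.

All Thursdays; the gaps (28, 35, 28, 28, 28, 35) vary with month length.
This is the last Thursday of each month.
June 2003 ends with Thursday Jun 26 2003.
July 2003 ends with Thursday Jul 31 2003.
August 2003 ends with Thursday Aug 28 2003.

Jun 26 2003, Jul 31 2003, Aug 28 2003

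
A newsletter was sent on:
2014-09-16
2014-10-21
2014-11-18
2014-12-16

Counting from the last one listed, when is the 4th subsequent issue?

These are Tuesdays at 28- or 35-day spacing (35, 28, 28).
The pattern: 3rd Tuesday of the month.
January 2015 — 3rd Tuesday is 2015-01-20.
3rd Tuesday of February 2015: 2015-02-17.
March 2015 — 3rd Tuesday is 2015-03-17.
3rd Tuesday of April 2015: 2015-04-21.

2015-04-21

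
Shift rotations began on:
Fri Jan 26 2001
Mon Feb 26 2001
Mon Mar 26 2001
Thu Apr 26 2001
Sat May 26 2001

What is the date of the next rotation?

Gaps: 31, 28, 31, 30 days — not constant. Every event is on the 26th of the month.
Pattern: the 26th of each month.
Next: June 2001 → Tue Jun 26 2001.

Tue Jun 26 2001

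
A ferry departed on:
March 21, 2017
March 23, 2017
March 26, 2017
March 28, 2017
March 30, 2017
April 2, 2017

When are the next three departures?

The gap pattern 2, 3, 2, 2, 3 repeats every 3 events.
These are the Tuesdays, Thursdays and Sundays of each week.
The following Tuesday is April 4, 2017.
Next Thursday: April 6, 2017.
Next Sunday: April 9, 2017.

April 4, 2017; April 6, 2017; April 9, 2017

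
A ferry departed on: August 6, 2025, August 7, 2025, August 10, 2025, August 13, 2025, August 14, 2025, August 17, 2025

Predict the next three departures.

August 20, 2025; August 21, 2025; August 24, 2025

Every event lands on a Wednesday or Thursday or Sunday (gaps cycle 1, 3, 3, 1, 3).
So the schedule is: every Wednesday, Thursday and Sunday.
The following Wednesday is August 20, 2025.
The following Thursday is August 21, 2025.
Next Sunday: August 24, 2025.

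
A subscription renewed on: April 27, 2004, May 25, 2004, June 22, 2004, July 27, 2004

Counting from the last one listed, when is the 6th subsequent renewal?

January 25, 2005

All dates are Tuesdays, 28, 28, 35 days apart.
Specifically, the 4th Tuesday of each month.
August 2004 — 4th Tuesday is August 24, 2004.
September 2004 — 4th Tuesday is September 28, 2004.
October 2004 — 4th Tuesday is October 26, 2004.
November 2004 — 4th Tuesday is November 23, 2004.
4th Tuesday of December 2004: December 28, 2004.
January 2005 — 4th Tuesday is January 25, 2005.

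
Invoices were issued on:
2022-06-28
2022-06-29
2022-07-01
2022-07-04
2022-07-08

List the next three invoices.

2022-07-13, 2022-07-19, 2022-07-26

Intervals are 1, 2, 3, 4 days — an arithmetic progression with common difference 1.
Next gap: 5 days. 2022-07-08 + 5 days = 2022-07-13.
Next gap: 6 days. 2022-07-13 + 6 days = 2022-07-19.
Next gap: 7 days. 2022-07-19 + 7 days = 2022-07-26.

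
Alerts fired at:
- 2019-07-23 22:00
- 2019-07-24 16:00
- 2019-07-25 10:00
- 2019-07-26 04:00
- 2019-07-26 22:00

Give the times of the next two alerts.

2019-07-27 16:00, 2019-07-28 10:00

The interval is a steady 18 hours (18, 18, 18, 18).
2019-07-26 22:00 + 18 h = 2019-07-27 16:00.
2019-07-27 16:00 + 18 h = 2019-07-28 10:00.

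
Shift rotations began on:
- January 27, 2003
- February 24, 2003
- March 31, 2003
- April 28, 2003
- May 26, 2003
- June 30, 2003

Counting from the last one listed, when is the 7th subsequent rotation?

These are Mondays with 28, 35, 28, 28, 35-day gaps.
Each is the final Monday of its month — March 31, 2003 is past the 28th, so '4th Monday' doesn't fit.
Last Monday of July 2003: July 28, 2003.
August 2003 ends with Monday August 25, 2003.
September 2003 ends with Monday September 29, 2003.
Last Monday of October 2003: October 27, 2003.
November 2003 ends with Monday November 24, 2003.
Last Monday of December 2003: December 29, 2003.
January 2004 ends with Monday January 26, 2004.

January 26, 2004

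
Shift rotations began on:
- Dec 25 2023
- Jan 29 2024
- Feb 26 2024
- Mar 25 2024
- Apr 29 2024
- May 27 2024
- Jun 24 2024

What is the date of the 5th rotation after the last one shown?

These are Mondays with 35, 28, 28, 35, 28, 28-day gaps.
Each is the final Monday of its month — Jan 29 2024 is past the 28th, so '4th Monday' doesn't fit.
Last Monday of July 2024: Jul 29 2024.
Last Monday of August 2024: Aug 26 2024.
Last Monday of September 2024: Sep 30 2024.
Last Monday of October 2024: Oct 28 2024.
Last Monday of November 2024: Nov 25 2024.

Nov 25 2024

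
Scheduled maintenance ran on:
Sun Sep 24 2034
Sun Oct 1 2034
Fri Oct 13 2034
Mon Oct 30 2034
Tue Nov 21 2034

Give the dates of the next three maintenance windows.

Intervals are 7, 12, 17, 22 days — an arithmetic progression with common difference 5.
Next gap: 27 days. Tue Nov 21 2034 + 27 days = Mon Dec 18 2034.
Next gap: 32 days. Mon Dec 18 2034 + 32 days = Fri Jan 19 2035.
Next gap: 37 days. Fri Jan 19 2035 + 37 days = Sun Feb 25 2035.

Mon Dec 18 2034, Fri Jan 19 2035, Sun Feb 25 2035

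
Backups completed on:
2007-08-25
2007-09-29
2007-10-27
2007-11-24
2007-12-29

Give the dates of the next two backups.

All Saturdays; the gaps (35, 28, 28, 35) vary with month length.
This is the last Saturday of each month.
Last Saturday of January 2008: 2008-01-26.
February 2008 ends with Saturday 2008-02-23.

2008-01-26, 2008-02-23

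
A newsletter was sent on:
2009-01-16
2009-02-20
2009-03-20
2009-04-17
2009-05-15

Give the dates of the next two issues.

2009-06-19, 2009-07-17

These are Fridays at 28- or 35-day spacing (35, 28, 28, 28).
The pattern: 3rd Friday of the month.
June 2009 — 3rd Friday is 2009-06-19.
3rd Friday of July 2009: 2009-07-17.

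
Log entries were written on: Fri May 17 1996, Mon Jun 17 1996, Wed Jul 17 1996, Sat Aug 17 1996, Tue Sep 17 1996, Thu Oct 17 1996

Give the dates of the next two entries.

Sun Nov 17 1996, Tue Dec 17 1996

Gaps: 31, 30, 31, 31, 30 days — not constant. Every event is on the 17th of the month.
Pattern: the 17th of each month.
November 1996: Sun Nov 17 1996.
December 1996: Tue Dec 17 1996.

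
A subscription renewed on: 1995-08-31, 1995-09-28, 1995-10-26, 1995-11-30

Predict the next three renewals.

1995-12-28, 1996-01-25, 1996-02-29

Every date is a Thursday; gaps 28, 28, 35 days.
Each is the last Thursday of its month (at least one falls on the 29th or later, ruling out '4th Thursday').
December 1995 ends with Thursday 1995-12-28.
Last Thursday of January 1996: 1996-01-25.
February 1996 ends with Thursday 1996-02-29.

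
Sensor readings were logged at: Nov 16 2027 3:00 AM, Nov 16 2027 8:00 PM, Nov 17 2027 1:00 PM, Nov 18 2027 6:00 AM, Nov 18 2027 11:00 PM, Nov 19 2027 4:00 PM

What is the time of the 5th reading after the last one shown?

Spacing: 17, 17, 17, 17, 17 h — constant 17 h.
Nov 19 2027 4:00 PM + 17 h = Nov 20 2027 9:00 AM.
Nov 20 2027 9:00 AM + 17 h = Nov 21 2027 2:00 AM.
Nov 21 2027 2:00 AM + 17 h = Nov 21 2027 7:00 PM.
Nov 21 2027 7:00 PM + 17 h = Nov 22 2027 12:00 PM.
Nov 22 2027 12:00 PM + 17 h = Nov 23 2027 5:00 AM.

Nov 23 2027 5:00 AM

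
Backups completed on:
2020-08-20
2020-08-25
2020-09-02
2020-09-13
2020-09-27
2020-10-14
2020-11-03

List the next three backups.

Intervals are 5, 8, 11, 14, 17, 20 days — an arithmetic progression with common difference 3.
Next gap: 23 days. 2020-11-03 + 23 days = 2020-11-26.
Next gap: 26 days. 2020-11-26 + 26 days = 2020-12-22.
Next gap: 29 days. 2020-12-22 + 29 days = 2021-01-20.

2020-11-26, 2020-12-22, 2021-01-20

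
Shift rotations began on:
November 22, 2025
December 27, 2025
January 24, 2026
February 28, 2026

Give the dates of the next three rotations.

March 28, 2026; April 25, 2026; May 23, 2026

All dates are Saturdays, 35, 28, 35 days apart.
Specifically, the 4th Saturday of each month.
March 2026 — 4th Saturday is March 28, 2026.
4th Saturday of April 2026: April 25, 2026.
May 2026 — 4th Saturday is May 23, 2026.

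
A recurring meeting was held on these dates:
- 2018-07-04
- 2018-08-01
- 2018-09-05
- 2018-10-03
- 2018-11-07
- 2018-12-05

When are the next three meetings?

2019-01-02, 2019-02-06, 2019-03-06

These are Wednesdays at 28- or 35-day spacing (28, 35, 28, 35, 28).
The pattern: 1st Wednesday of the month.
January 2019 — 1st Wednesday is 2019-01-02.
February 2019 — 1st Wednesday is 2019-02-06.
1st Wednesday of March 2019: 2019-03-06.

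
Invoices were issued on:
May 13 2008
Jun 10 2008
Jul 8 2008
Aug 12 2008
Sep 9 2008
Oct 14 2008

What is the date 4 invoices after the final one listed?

Feb 10 2009

These are Tuesdays at 28- or 35-day spacing (28, 28, 35, 28, 35).
The pattern: 2nd Tuesday of the month.
November 2008 — 2nd Tuesday is Nov 11 2008.
2nd Tuesday of December 2008: Dec 9 2008.
2nd Tuesday of January 2009: Jan 13 2009.
February 2009 — 2nd Tuesday is Feb 10 2009.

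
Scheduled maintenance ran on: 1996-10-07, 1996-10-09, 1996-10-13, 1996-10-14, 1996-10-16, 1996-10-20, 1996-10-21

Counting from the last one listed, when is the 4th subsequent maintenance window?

1996-10-30

Gaps: 2, 4, 1, 2, 4, 1 days — not constant, but cyclic with period 3.
The events fall on every Monday, Wednesday and Sunday.
The following Wednesday is 1996-10-23.
Next Sunday: 1996-10-27.
Next Monday: 1996-10-28.
The following Wednesday is 1996-10-30.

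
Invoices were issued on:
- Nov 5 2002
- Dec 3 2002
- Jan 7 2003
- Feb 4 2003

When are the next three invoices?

Mar 4 2003, Apr 1 2003, May 6 2003

All dates are Tuesdays, 28, 35, 28 days apart.
Specifically, the 1st Tuesday of each month.
1st Tuesday of March 2003: Mar 4 2003.
April 2003 — 1st Tuesday is Apr 1 2003.
1st Tuesday of May 2003: May 6 2003.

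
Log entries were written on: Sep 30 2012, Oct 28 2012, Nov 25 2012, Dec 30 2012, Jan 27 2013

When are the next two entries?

Feb 24 2013, Mar 31 2013

These are Sundays with 28, 28, 35, 28-day gaps.
Each is the final Sunday of its month — Sep 30 2012 is past the 28th, so '4th Sunday' doesn't fit.
February 2013 ends with Sunday Feb 24 2013.
Last Sunday of March 2013: Mar 31 2013.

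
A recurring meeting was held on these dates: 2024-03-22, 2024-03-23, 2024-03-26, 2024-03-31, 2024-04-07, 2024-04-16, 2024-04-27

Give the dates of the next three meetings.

2024-05-10, 2024-05-25, 2024-06-11

The spacing grows by 2 each time: 1, 3, 5, 7, 9, 11 days.
Next gap: 13 days. 2024-04-27 + 13 days = 2024-05-10.
Next gap: 15 days. 2024-05-10 + 15 days = 2024-05-25.
Next gap: 17 days. 2024-05-25 + 17 days = 2024-06-11.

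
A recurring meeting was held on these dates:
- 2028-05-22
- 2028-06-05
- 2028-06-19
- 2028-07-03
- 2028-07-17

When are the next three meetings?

2028-07-31, 2028-08-14, 2028-08-28

The spacing is 14, 14, 14, 14 days — always 14 days.
2028-07-17 + 14 days = 2028-07-31.
2028-07-31 + 14 days = 2028-08-14.
2028-08-14 + 14 days = 2028-08-28.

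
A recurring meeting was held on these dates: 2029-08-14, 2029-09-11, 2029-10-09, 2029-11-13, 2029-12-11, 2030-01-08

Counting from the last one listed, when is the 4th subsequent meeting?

Gaps: 28, 28, 35, 28, 28 days — a mix of 28 and 35. Every date is a Tuesday.
Each is the 2nd Tuesday of its month.
February 2030 — 2nd Tuesday is 2030-02-12.
March 2030 — 2nd Tuesday is 2030-03-12.
April 2030 — 2nd Tuesday is 2030-04-09.
2nd Tuesday of May 2030: 2030-05-14.

2030-05-14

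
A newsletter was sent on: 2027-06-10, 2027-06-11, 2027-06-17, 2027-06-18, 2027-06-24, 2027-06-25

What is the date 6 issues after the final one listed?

2027-07-16

The gap pattern 1, 6, 1, 6, 1 repeats every 2 events.
These are the Thursdays and Fridays of each week.
The following Thursday is 2027-07-01.
Next Friday: 2027-07-02.
Next Thursday: 2027-07-08.
Next Friday: 2027-07-09.
Next Thursday: 2027-07-15.
Next Friday: 2027-07-16.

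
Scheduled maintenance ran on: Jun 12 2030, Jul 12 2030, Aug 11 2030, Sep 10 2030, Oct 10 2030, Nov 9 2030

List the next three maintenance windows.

The spacing is 30, 30, 30, 30, 30 days — always 30 days.
Nov 9 2030 + 30 days = Dec 9 2030.
Dec 9 2030 + 30 days = Jan 8 2031.
Jan 8 2031 + 30 days = Feb 7 2031.

Dec 9 2030, Jan 8 2031, Feb 7 2031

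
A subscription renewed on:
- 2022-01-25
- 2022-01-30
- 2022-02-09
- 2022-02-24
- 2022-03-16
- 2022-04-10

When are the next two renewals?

Intervals are 5, 10, 15, 20, 25 days — an arithmetic progression with common difference 5.
Next gap: 30 days. 2022-04-10 + 30 days = 2022-05-10.
Next gap: 35 days. 2022-05-10 + 35 days = 2022-06-14.

2022-05-10, 2022-06-14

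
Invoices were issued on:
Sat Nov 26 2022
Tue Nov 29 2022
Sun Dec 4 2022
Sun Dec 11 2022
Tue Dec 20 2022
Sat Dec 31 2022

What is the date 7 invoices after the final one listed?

Sat May 13 2023

Gaps: 3, 5, 7, 9, 11 days — each gap is 2 larger than the previous one.
Next gap: 13 days. Sat Dec 31 2022 + 13 days = Fri Jan 13 2023.
Next gap: 15 days. Fri Jan 13 2023 + 15 days = Sat Jan 28 2023.
Next gap: 17 days. Sat Jan 28 2023 + 17 days = Tue Feb 14 2023.
Next gap: 19 days. Tue Feb 14 2023 + 19 days = Sun Mar 5 2023.
Next gap: 21 days. Sun Mar 5 2023 + 21 days = Sun Mar 26 2023.
Next gap: 23 days. Sun Mar 26 2023 + 23 days = Tue Apr 18 2023.
Next gap: 25 days. Tue Apr 18 2023 + 25 days = Sat May 13 2023.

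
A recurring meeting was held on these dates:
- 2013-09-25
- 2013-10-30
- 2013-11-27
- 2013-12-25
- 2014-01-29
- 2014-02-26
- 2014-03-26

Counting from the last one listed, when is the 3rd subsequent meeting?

These are Wednesdays with 35, 28, 28, 35, 28, 28-day gaps.
Each is the final Wednesday of its month — 2013-10-30 is past the 28th, so '4th Wednesday' doesn't fit.
Last Wednesday of April 2014: 2014-04-30.
May 2014 ends with Wednesday 2014-05-28.
Last Wednesday of June 2014: 2014-06-25.

2014-06-25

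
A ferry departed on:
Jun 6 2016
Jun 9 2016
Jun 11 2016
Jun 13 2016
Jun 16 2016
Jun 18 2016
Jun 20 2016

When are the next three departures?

Every event lands on a Monday or Thursday or Saturday (gaps cycle 3, 2, 2, 3, 2, 2).
So the schedule is: every Monday, Thursday and Saturday.
Next Thursday: Jun 23 2016.
The following Saturday is Jun 25 2016.
The following Monday is Jun 27 2016.

Jun 23 2016, Jun 25 2016, Jun 27 2016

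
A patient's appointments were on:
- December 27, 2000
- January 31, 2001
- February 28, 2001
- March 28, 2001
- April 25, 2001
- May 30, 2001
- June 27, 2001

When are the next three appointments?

Every date is a Wednesday; gaps 35, 28, 28, 28, 35, 28 days.
Each is the last Wednesday of its month (at least one falls on the 29th or later, ruling out '4th Wednesday').
July 2001 ends with Wednesday July 25, 2001.
August 2001 ends with Wednesday August 29, 2001.
September 2001 ends with Wednesday September 26, 2001.

July 25, 2001; August 29, 2001; September 26, 2001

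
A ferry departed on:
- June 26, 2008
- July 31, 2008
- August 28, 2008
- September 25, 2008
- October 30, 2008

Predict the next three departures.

These are Thursdays with 35, 28, 28, 35-day gaps.
Each is the final Thursday of its month — July 31, 2008 is past the 28th, so '4th Thursday' doesn't fit.
November 2008 ends with Thursday November 27, 2008.
December 2008 ends with Thursday December 25, 2008.
Last Thursday of January 2009: January 29, 2009.

November 27, 2008; December 25, 2008; January 29, 2009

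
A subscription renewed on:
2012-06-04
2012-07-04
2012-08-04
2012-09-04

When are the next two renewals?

2012-10-04, 2012-11-04

The day-of-month is always 4 (30, 31, 31 days between events).
So this recurs on the 4th of each month.
October 2012: 2012-10-04.
Next: November 2012 → 2012-11-04.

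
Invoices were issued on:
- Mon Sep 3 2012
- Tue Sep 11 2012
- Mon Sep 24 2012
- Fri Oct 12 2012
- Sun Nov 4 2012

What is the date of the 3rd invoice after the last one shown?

Mon Feb 11 2013

Intervals are 8, 13, 18, 23 days — an arithmetic progression with common difference 5.
Next gap: 28 days. Sun Nov 4 2012 + 28 days = Sun Dec 2 2012.
Next gap: 33 days. Sun Dec 2 2012 + 33 days = Fri Jan 4 2013.
Next gap: 38 days. Fri Jan 4 2013 + 38 days = Mon Feb 11 2013.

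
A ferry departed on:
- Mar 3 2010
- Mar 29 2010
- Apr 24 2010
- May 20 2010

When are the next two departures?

Jun 15 2010, Jul 11 2010

Every event comes 26 days after the last (26, 26, 26).
May 20 2010 + 26 days = Jun 15 2010.
Jun 15 2010 + 26 days = Jul 11 2010.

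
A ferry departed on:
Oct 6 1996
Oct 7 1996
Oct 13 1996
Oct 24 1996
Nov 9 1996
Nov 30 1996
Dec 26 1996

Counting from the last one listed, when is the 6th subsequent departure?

Sep 13 1997

Gaps: 1, 6, 11, 16, 21, 26 days — each gap is 5 larger than the previous one.
Next gap: 31 days. Dec 26 1996 + 31 days = Jan 26 1997.
Next gap: 36 days. Jan 26 1997 + 36 days = Mar 3 1997.
Next gap: 41 days. Mar 3 1997 + 41 days = Apr 13 1997.
Next gap: 46 days. Apr 13 1997 + 46 days = May 29 1997.
Next gap: 51 days. May 29 1997 + 51 days = Jul 19 1997.
Next gap: 56 days. Jul 19 1997 + 56 days = Sep 13 1997.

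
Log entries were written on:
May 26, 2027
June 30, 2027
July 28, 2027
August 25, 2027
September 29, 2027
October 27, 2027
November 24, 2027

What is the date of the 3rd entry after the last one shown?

Every date is a Wednesday; gaps 35, 28, 28, 35, 28, 28 days.
Each is the last Wednesday of its month (at least one falls on the 29th or later, ruling out '4th Wednesday').
December 2027 ends with Wednesday December 29, 2027.
January 2028 ends with Wednesday January 26, 2028.
February 2028 ends with Wednesday February 23, 2028.

February 23, 2028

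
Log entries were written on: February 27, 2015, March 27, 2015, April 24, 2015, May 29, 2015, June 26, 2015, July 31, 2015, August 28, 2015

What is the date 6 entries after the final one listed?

These are Fridays with 28, 28, 35, 28, 35, 28-day gaps.
Each is the final Friday of its month — May 29, 2015 is past the 28th, so '4th Friday' doesn't fit.
Last Friday of September 2015: September 25, 2015.
October 2015 ends with Friday October 30, 2015.
November 2015 ends with Friday November 27, 2015.
December 2015 ends with Friday December 25, 2015.
Last Friday of January 2016: January 29, 2016.
February 2016 ends with Friday February 26, 2016.

February 26, 2016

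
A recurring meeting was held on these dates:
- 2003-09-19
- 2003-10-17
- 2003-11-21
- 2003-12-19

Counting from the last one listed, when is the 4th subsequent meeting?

These are Fridays at 28- or 35-day spacing (28, 35, 28).
The pattern: 3rd Friday of the month.
January 2004 — 3rd Friday is 2004-01-16.
February 2004 — 3rd Friday is 2004-02-20.
3rd Friday of March 2004: 2004-03-19.
April 2004 — 3rd Friday is 2004-04-16.

2004-04-16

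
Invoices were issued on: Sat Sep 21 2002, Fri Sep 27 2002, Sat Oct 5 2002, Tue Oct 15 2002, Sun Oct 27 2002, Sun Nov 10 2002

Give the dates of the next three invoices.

Intervals are 6, 8, 10, 12, 14 days — an arithmetic progression with common difference 2.
Next gap: 16 days. Sun Nov 10 2002 + 16 days = Tue Nov 26 2002.
Next gap: 18 days. Tue Nov 26 2002 + 18 days = Sat Dec 14 2002.
Next gap: 20 days. Sat Dec 14 2002 + 20 days = Fri Jan 3 2003.

Tue Nov 26 2002, Sat Dec 14 2002, Fri Jan 3 2003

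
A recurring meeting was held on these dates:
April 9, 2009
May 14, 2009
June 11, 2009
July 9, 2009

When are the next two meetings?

All dates are Thursdays, 35, 28, 28 days apart.
Specifically, the 2nd Thursday of each month.
2nd Thursday of August 2009: August 13, 2009.
September 2009 — 2nd Thursday is September 10, 2009.

August 13, 2009; September 10, 2009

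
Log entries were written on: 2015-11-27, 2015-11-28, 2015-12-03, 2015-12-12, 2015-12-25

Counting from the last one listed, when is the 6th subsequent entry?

Gaps: 1, 5, 9, 13 days — each gap is 4 larger than the previous one.
Next gap: 17 days. 2015-12-25 + 17 days = 2016-01-11.
Next gap: 21 days. 2016-01-11 + 21 days = 2016-02-01.
Next gap: 25 days. 2016-02-01 + 25 days = 2016-02-26.
Next gap: 29 days. 2016-02-26 + 29 days = 2016-03-26.
Next gap: 33 days. 2016-03-26 + 33 days = 2016-04-28.
Next gap: 37 days. 2016-04-28 + 37 days = 2016-06-04.

2016-06-04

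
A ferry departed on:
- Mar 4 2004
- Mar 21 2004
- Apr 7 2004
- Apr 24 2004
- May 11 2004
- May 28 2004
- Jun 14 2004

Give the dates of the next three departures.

Jul 1 2004, Jul 18 2004, Aug 4 2004

The spacing is 17, 17, 17, 17, 17, 17 days — always 17 days.
Jun 14 2004 + 17 days = Jul 1 2004.
Jul 1 2004 + 17 days = Jul 18 2004.
Jul 18 2004 + 17 days = Aug 4 2004.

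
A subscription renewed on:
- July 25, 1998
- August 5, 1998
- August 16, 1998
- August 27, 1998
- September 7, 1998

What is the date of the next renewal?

September 18, 1998

The spacing is 11, 11, 11, 11 days — always 11 days.
September 7, 1998 + 11 days = September 18, 1998.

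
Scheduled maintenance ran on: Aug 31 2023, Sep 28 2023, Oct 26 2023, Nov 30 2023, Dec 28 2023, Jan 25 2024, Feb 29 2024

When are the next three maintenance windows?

Every date is a Thursday; gaps 28, 28, 35, 28, 28, 35 days.
Each is the last Thursday of its month (at least one falls on the 29th or later, ruling out '4th Thursday').
March 2024 ends with Thursday Mar 28 2024.
April 2024 ends with Thursday Apr 25 2024.
May 2024 ends with Thursday May 30 2024.

Mar 28 2024, Apr 25 2024, May 30 2024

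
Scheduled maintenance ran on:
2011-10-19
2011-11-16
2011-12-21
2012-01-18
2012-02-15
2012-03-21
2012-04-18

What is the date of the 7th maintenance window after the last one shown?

2012-11-21

Gaps: 28, 35, 28, 28, 35, 28 days — a mix of 28 and 35. Every date is a Wednesday.
Each is the 3rd Wednesday of its month.
May 2012 — 3rd Wednesday is 2012-05-16.
June 2012 — 3rd Wednesday is 2012-06-20.
3rd Wednesday of July 2012: 2012-07-18.
August 2012 — 3rd Wednesday is 2012-08-15.
3rd Wednesday of September 2012: 2012-09-19.
October 2012 — 3rd Wednesday is 2012-10-17.
November 2012 — 3rd Wednesday is 2012-11-21.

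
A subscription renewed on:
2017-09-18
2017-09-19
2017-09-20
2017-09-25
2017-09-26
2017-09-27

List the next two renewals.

Every event lands on a Monday or Tuesday or Wednesday (gaps cycle 1, 1, 5, 1, 1).
So the schedule is: every Monday, Tuesday and Wednesday.
The following Monday is 2017-10-02.
Next Tuesday: 2017-10-03.

2017-10-02, 2017-10-03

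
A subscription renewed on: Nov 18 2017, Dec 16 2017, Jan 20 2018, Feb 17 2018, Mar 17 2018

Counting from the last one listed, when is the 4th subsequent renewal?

Jul 21 2018

Gaps: 28, 35, 28, 28 days — a mix of 28 and 35. Every date is a Saturday.
Each is the 3rd Saturday of its month.
April 2018 — 3rd Saturday is Apr 21 2018.
May 2018 — 3rd Saturday is May 19 2018.
3rd Saturday of June 2018: Jun 16 2018.
July 2018 — 3rd Saturday is Jul 21 2018.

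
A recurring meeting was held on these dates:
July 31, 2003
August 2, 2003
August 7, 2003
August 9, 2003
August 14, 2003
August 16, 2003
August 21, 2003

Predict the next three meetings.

The gap pattern 2, 5, 2, 5, 2, 5 repeats every 2 events.
These are the Thursdays and Saturdays of each week.
Next Saturday: August 23, 2003.
Next Thursday: August 28, 2003.
Next Saturday: August 30, 2003.

August 23, 2003; August 28, 2003; August 30, 2003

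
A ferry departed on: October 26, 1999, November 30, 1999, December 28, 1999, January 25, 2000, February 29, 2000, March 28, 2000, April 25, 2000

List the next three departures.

Every date is a Tuesday; gaps 35, 28, 28, 35, 28, 28 days.
Each is the last Tuesday of its month (at least one falls on the 29th or later, ruling out '4th Tuesday').
Last Tuesday of May 2000: May 30, 2000.
Last Tuesday of June 2000: June 27, 2000.
Last Tuesday of July 2000: July 25, 2000.

May 30, 2000; June 27, 2000; July 25, 2000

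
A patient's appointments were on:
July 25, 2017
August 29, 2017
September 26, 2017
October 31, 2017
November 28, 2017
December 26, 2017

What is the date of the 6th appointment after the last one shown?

June 26, 2018

These are Tuesdays with 35, 28, 35, 28, 28-day gaps.
Each is the final Tuesday of its month — August 29, 2017 is past the 28th, so '4th Tuesday' doesn't fit.
January 2018 ends with Tuesday January 30, 2018.
Last Tuesday of February 2018: February 27, 2018.
March 2018 ends with Tuesday March 27, 2018.
Last Tuesday of April 2018: April 24, 2018.
Last Tuesday of May 2018: May 29, 2018.
June 2018 ends with Tuesday June 26, 2018.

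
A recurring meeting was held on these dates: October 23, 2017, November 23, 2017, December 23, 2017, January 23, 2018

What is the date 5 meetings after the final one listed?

Each date is the 23rd; the gaps (31, 30, 31) track the month lengths.
The rule is the 23rd of each month.
Next: February 2018 → February 23, 2018.
Next: March 2018 → March 23, 2018.
Next: April 2018 → April 23, 2018.
May 2018: May 23, 2018.
June 2018: June 23, 2018.

June 23, 2018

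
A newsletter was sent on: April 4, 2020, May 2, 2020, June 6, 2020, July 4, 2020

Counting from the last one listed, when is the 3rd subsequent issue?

All dates are Saturdays, 28, 35, 28 days apart.
Specifically, the 1st Saturday of each month.
1st Saturday of August 2020: August 1, 2020.
1st Saturday of September 2020: September 5, 2020.
October 2020 — 1st Saturday is October 3, 2020.

October 3, 2020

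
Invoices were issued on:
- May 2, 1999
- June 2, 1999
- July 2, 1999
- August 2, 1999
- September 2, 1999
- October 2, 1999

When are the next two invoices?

November 2, 1999; December 2, 1999

The day-of-month is always 2 (31, 30, 31, 31, 30 days between events).
So this recurs on the 2nd of each month.
Next: November 1999 → November 2, 1999.
December 1999: December 2, 1999.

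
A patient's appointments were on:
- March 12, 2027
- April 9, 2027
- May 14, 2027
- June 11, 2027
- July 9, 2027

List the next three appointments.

Gaps: 28, 35, 28, 28 days — a mix of 28 and 35. Every date is a Friday.
Each is the 2nd Friday of its month.
2nd Friday of August 2027: August 13, 2027.
September 2027 — 2nd Friday is September 10, 2027.
2nd Friday of October 2027: October 8, 2027.

August 13, 2027; September 10, 2027; October 8, 2027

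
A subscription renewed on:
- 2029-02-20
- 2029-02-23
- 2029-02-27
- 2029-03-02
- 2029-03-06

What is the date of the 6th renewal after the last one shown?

2029-03-27

Every event lands on a Tuesday or Friday (gaps cycle 3, 4, 3, 4).
So the schedule is: every Tuesday and Friday.
Next Friday: 2029-03-09.
Next Tuesday: 2029-03-13.
Next Friday: 2029-03-16.
Next Tuesday: 2029-03-20.
The following Friday is 2029-03-23.
Next Tuesday: 2029-03-27.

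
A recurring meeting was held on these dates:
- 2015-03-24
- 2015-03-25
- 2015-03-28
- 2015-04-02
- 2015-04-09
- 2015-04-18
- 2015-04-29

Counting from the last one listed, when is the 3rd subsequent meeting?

Intervals are 1, 3, 5, 7, 9, 11 days — an arithmetic progression with common difference 2.
Next gap: 13 days. 2015-04-29 + 13 days = 2015-05-12.
Next gap: 15 days. 2015-05-12 + 15 days = 2015-05-27.
Next gap: 17 days. 2015-05-27 + 17 days = 2015-06-13.

2015-06-13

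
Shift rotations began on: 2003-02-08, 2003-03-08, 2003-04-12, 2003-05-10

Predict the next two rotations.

These are Saturdays at 28- or 35-day spacing (28, 35, 28).
The pattern: 2nd Saturday of the month.
2nd Saturday of June 2003: 2003-06-14.
2nd Saturday of July 2003: 2003-07-12.

2003-06-14, 2003-07-12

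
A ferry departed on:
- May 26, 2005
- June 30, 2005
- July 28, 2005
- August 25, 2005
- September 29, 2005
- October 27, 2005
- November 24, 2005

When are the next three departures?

These are Thursdays with 35, 28, 28, 35, 28, 28-day gaps.
Each is the final Thursday of its month — June 30, 2005 is past the 28th, so '4th Thursday' doesn't fit.
Last Thursday of December 2005: December 29, 2005.
January 2006 ends with Thursday January 26, 2006.
Last Thursday of February 2006: February 23, 2006.

December 29, 2005; January 26, 2006; February 23, 2006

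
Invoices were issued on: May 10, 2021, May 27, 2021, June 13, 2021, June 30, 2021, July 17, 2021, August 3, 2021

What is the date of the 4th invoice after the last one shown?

Gaps between consecutive events: 17, 17, 17, 17, 17 days — a constant 17-day interval.
August 3, 2021 + 17 days = August 20, 2021.
August 20, 2021 + 17 days = September 6, 2021.
September 6, 2021 + 17 days = September 23, 2021.
September 23, 2021 + 17 days = October 10, 2021.

October 10, 2021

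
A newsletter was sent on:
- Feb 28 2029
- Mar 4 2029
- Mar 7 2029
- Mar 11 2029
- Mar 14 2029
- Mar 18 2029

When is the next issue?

Gaps: 4, 3, 4, 3, 4 days — not constant, but cyclic with period 2.
The events fall on every Wednesday and Sunday.
The following Wednesday is Mar 21 2029.

Mar 21 2029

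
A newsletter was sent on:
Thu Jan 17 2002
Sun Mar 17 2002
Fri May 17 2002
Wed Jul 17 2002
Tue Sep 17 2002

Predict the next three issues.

Sun Nov 17 2002, Fri Jan 17 2003, Mon Mar 17 2003

Each date is the 17th; the gaps (59, 61, 61, 62) track the month lengths.
The rule is the 17th of every 2 months.
November 2002: Sun Nov 17 2002.
January 2003: Fri Jan 17 2003.
March 2003: Mon Mar 17 2003.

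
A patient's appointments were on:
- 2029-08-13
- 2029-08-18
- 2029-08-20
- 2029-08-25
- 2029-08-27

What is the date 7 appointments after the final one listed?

2029-09-22

Gaps: 5, 2, 5, 2 days — not constant, but cyclic with period 2.
The events fall on every Monday and Saturday.
Next Saturday: 2029-09-01.
The following Monday is 2029-09-03.
Next Saturday: 2029-09-08.
The following Monday is 2029-09-10.
Next Saturday: 2029-09-15.
Next Monday: 2029-09-17.
The following Saturday is 2029-09-22.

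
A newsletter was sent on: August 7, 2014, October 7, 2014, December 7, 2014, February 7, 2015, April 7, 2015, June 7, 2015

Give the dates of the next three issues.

Gaps: 61, 61, 62, 59, 61 days — not constant. Every event is on the 7th of the month.
Pattern: the 7th of every 2 months.
August 2015: August 7, 2015.
October 2015: October 7, 2015.
Next: December 2015 → December 7, 2015.

August 7, 2015; October 7, 2015; December 7, 2015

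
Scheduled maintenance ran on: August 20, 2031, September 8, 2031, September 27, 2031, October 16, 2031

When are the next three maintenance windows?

Every event comes 19 days after the last (19, 19, 19).
October 16, 2031 + 19 days = November 4, 2031.
November 4, 2031 + 19 days = November 23, 2031.
November 23, 2031 + 19 days = December 12, 2031.

November 4, 2031; November 23, 2031; December 12, 2031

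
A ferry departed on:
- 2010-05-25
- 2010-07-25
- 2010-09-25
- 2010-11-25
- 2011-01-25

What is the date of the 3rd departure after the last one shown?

Gaps: 61, 62, 61, 61 days — not constant. Every event is on the 25th of the month.
Pattern: the 25th of every 2 months.
March 2011: 2011-03-25.
May 2011: 2011-05-25.
July 2011: 2011-07-25.

2011-07-25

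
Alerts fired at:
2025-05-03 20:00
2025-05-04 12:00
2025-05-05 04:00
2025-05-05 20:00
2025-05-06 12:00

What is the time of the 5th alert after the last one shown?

2025-05-09 20:00

The interval is a steady 16 hours (16, 16, 16, 16).
2025-05-06 12:00 + 16 h = 2025-05-07 04:00.
2025-05-07 04:00 + 16 h = 2025-05-07 20:00.
2025-05-07 20:00 + 16 h = 2025-05-08 12:00.
2025-05-08 12:00 + 16 h = 2025-05-09 04:00.
2025-05-09 04:00 + 16 h = 2025-05-09 20:00.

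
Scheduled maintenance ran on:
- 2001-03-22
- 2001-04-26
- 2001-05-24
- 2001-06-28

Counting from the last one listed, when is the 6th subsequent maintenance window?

2001-12-27

Gaps: 35, 28, 35 days — a mix of 28 and 35. Every date is a Thursday.
Each is the 4th Thursday of its month.
4th Thursday of July 2001: 2001-07-26.
4th Thursday of August 2001: 2001-08-23.
September 2001 — 4th Thursday is 2001-09-27.
October 2001 — 4th Thursday is 2001-10-25.
4th Thursday of November 2001: 2001-11-22.
4th Thursday of December 2001: 2001-12-27.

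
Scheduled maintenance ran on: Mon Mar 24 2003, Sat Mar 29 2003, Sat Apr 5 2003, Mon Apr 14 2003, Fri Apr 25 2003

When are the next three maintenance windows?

Thu May 8 2003, Fri May 23 2003, Mon Jun 9 2003

Gaps: 5, 7, 9, 11 days — each gap is 2 larger than the previous one.
Next gap: 13 days. Fri Apr 25 2003 + 13 days = Thu May 8 2003.
Next gap: 15 days. Thu May 8 2003 + 15 days = Fri May 23 2003.
Next gap: 17 days. Fri May 23 2003 + 17 days = Mon Jun 9 2003.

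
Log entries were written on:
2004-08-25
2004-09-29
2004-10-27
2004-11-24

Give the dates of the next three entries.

2004-12-29, 2005-01-26, 2005-02-23

All Wednesdays; the gaps (35, 28, 28) vary with month length.
This is the last Wednesday of each month.
December 2004 ends with Wednesday 2004-12-29.
Last Wednesday of January 2005: 2005-01-26.
Last Wednesday of February 2005: 2005-02-23.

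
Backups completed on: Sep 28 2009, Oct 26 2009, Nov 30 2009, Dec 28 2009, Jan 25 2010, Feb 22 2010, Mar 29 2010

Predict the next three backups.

Apr 26 2010, May 31 2010, Jun 28 2010

Every date is a Monday; gaps 28, 35, 28, 28, 28, 35 days.
Each is the last Monday of its month (at least one falls on the 29th or later, ruling out '4th Monday').
Last Monday of April 2010: Apr 26 2010.
Last Monday of May 2010: May 31 2010.
June 2010 ends with Monday Jun 28 2010.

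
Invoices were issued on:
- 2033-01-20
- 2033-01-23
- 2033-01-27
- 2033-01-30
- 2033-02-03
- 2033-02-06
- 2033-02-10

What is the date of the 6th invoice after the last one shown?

2033-03-03

Every event lands on a Thursday or Sunday (gaps cycle 3, 4, 3, 4, 3, 4).
So the schedule is: every Thursday and Sunday.
Next Sunday: 2033-02-13.
The following Thursday is 2033-02-17.
The following Sunday is 2033-02-20.
Next Thursday: 2033-02-24.
The following Sunday is 2033-02-27.
The following Thursday is 2033-03-03.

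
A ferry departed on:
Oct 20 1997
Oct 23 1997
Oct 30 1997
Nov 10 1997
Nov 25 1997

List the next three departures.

Intervals are 3, 7, 11, 15 days — an arithmetic progression with common difference 4.
Next gap: 19 days. Nov 25 1997 + 19 days = Dec 14 1997.
Next gap: 23 days. Dec 14 1997 + 23 days = Jan 6 1998.
Next gap: 27 days. Jan 6 1998 + 27 days = Feb 2 1998.

Dec 14 1997, Jan 6 1998, Feb 2 1998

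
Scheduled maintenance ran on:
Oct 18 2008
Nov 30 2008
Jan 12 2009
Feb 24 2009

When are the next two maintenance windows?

Gaps between consecutive events: 43, 43, 43 days — a constant 43-day interval.
Feb 24 2009 + 43 days = Apr 8 2009.
Apr 8 2009 + 43 days = May 21 2009.

Apr 8 2009, May 21 2009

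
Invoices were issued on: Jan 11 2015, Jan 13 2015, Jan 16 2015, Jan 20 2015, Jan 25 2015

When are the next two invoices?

Jan 31 2015, Feb 7 2015

The spacing grows by 1 each time: 2, 3, 4, 5 days.
Next gap: 6 days. Jan 25 2015 + 6 days = Jan 31 2015.
Next gap: 7 days. Jan 31 2015 + 7 days = Feb 7 2015.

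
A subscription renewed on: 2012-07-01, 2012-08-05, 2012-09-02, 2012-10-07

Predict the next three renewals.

All dates are Sundays, 35, 28, 35 days apart.
Specifically, the 1st Sunday of each month.
November 2012 — 1st Sunday is 2012-11-04.
December 2012 — 1st Sunday is 2012-12-02.
January 2013 — 1st Sunday is 2013-01-06.

2012-11-04, 2012-12-02, 2013-01-06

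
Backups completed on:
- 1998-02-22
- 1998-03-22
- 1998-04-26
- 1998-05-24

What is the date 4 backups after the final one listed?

1998-09-27

All dates are Sundays, 28, 35, 28 days apart.
Specifically, the 4th Sunday of each month.
June 1998 — 4th Sunday is 1998-06-28.
4th Sunday of July 1998: 1998-07-26.
August 1998 — 4th Sunday is 1998-08-23.
September 1998 — 4th Sunday is 1998-09-27.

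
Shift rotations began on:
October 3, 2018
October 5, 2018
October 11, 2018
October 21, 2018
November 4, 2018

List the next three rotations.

November 22, 2018; December 14, 2018; January 9, 2019

Gaps: 2, 6, 10, 14 days — each gap is 4 larger than the previous one.
Next gap: 18 days. November 4, 2018 + 18 days = November 22, 2018.
Next gap: 22 days. November 22, 2018 + 22 days = December 14, 2018.
Next gap: 26 days. December 14, 2018 + 26 days = January 9, 2019.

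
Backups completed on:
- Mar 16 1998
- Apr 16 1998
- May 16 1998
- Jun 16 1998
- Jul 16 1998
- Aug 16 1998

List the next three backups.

Each date is the 16th; the gaps (31, 30, 31, 30, 31) track the month lengths.
The rule is the 16th of each month.
September 1998: Sep 16 1998.
Next: October 1998 → Oct 16 1998.
November 1998: Nov 16 1998.

Sep 16 1998, Oct 16 1998, Nov 16 1998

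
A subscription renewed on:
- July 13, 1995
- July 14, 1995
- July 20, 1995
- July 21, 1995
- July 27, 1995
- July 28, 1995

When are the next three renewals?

August 3, 1995; August 4, 1995; August 10, 1995

The gap pattern 1, 6, 1, 6, 1 repeats every 2 events.
These are the Thursdays and Fridays of each week.
The following Thursday is August 3, 1995.
The following Friday is August 4, 1995.
Next Thursday: August 10, 1995.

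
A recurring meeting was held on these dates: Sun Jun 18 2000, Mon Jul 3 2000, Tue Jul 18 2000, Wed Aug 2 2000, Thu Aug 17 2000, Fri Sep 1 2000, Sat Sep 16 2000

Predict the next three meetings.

Every event comes 15 days after the last (15, 15, 15, 15, 15, 15).
Sat Sep 16 2000 + 15 days = Sun Oct 1 2000.
Sun Oct 1 2000 + 15 days = Mon Oct 16 2000.
Mon Oct 16 2000 + 15 days = Tue Oct 31 2000.

Sun Oct 1 2000, Mon Oct 16 2000, Tue Oct 31 2000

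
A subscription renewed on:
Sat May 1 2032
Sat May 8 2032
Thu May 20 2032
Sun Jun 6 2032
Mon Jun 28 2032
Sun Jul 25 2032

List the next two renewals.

Thu Aug 26 2032, Sat Oct 2 2032

Gaps: 7, 12, 17, 22, 27 days — each gap is 5 larger than the previous one.
Next gap: 32 days. Sun Jul 25 2032 + 32 days = Thu Aug 26 2032.
Next gap: 37 days. Thu Aug 26 2032 + 37 days = Sat Oct 2 2032.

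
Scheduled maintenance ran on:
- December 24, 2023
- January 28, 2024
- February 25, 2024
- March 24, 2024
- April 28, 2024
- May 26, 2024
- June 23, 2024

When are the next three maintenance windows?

All dates are Sundays, 35, 28, 28, 35, 28, 28 days apart.
Specifically, the 4th Sunday of each month.
4th Sunday of July 2024: July 28, 2024.
4th Sunday of August 2024: August 25, 2024.
September 2024 — 4th Sunday is September 22, 2024.

July 28, 2024; August 25, 2024; September 22, 2024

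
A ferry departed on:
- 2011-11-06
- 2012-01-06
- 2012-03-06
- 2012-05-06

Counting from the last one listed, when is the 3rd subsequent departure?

Gaps: 61, 60, 61 days — not constant. Every event is on the 6th of the month.
Pattern: the 6th of every 2 months.
Next: July 2012 → 2012-07-06.
Next: September 2012 → 2012-09-06.
November 2012: 2012-11-06.

2012-11-06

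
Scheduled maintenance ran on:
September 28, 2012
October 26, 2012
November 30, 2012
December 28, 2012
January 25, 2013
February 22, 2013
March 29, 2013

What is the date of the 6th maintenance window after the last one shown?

September 27, 2013

These are Fridays with 28, 35, 28, 28, 28, 35-day gaps.
Each is the final Friday of its month — November 30, 2012 is past the 28th, so '4th Friday' doesn't fit.
April 2013 ends with Friday April 26, 2013.
Last Friday of May 2013: May 31, 2013.
Last Friday of June 2013: June 28, 2013.
July 2013 ends with Friday July 26, 2013.
Last Friday of August 2013: August 30, 2013.
September 2013 ends with Friday September 27, 2013.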